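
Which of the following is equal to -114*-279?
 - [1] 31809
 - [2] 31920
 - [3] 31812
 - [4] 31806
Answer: 4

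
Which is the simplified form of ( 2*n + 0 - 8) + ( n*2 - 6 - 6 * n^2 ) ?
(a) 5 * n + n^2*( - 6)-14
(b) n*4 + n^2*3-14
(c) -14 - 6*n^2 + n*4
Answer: c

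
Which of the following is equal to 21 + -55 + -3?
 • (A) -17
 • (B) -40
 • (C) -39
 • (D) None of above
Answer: D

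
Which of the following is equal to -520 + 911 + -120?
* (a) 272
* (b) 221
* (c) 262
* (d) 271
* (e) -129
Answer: d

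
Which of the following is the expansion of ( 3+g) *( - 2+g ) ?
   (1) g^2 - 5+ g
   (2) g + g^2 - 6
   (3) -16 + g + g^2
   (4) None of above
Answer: 2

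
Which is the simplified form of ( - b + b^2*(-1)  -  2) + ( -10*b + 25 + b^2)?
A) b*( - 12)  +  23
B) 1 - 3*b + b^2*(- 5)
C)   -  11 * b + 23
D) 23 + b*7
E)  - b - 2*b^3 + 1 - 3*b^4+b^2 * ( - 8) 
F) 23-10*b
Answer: C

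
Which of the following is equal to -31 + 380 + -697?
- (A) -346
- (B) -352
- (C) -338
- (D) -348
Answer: D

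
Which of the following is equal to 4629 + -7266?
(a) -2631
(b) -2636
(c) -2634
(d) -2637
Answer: d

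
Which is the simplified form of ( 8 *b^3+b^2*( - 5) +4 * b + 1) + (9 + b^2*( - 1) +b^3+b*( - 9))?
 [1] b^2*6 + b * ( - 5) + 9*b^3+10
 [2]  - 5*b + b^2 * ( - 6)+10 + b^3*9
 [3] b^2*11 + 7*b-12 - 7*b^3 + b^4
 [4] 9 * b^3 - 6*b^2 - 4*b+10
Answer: 2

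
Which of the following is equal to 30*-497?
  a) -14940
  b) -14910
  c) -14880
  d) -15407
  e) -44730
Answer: b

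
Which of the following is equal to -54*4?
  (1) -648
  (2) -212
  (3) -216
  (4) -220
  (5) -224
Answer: 3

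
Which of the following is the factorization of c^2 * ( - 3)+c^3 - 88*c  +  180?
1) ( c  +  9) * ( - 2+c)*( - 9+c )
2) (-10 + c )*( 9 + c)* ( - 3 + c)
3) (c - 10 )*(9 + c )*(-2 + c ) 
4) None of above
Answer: 3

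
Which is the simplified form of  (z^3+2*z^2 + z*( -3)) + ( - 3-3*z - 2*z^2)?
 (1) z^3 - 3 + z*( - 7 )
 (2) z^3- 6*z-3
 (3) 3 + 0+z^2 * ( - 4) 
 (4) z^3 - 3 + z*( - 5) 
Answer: 2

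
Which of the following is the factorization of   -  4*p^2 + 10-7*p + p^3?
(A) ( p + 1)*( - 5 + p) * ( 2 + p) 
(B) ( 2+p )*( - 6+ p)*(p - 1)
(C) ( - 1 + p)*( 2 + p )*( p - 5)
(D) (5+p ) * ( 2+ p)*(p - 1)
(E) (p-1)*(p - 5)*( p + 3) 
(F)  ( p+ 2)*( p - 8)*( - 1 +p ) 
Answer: C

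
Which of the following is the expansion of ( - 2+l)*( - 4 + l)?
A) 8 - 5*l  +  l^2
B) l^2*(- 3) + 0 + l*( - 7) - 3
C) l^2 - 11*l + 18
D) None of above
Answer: D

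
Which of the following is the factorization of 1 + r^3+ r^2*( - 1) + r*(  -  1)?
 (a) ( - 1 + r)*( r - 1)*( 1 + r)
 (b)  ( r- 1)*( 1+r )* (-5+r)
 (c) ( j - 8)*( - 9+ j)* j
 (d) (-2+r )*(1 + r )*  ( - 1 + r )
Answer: a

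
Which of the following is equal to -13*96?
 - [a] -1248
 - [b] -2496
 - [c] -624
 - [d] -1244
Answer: a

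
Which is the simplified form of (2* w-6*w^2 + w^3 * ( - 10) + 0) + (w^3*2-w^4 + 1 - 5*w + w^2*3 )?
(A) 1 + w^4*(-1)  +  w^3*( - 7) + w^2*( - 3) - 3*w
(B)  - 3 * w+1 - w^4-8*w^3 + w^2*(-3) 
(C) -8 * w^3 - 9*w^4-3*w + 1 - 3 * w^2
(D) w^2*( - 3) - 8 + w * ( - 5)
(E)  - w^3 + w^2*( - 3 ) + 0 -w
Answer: B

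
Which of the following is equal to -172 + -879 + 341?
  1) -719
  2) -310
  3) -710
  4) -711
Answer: 3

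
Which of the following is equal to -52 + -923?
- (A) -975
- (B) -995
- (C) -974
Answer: A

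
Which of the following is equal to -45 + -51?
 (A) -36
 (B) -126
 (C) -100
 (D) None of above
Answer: D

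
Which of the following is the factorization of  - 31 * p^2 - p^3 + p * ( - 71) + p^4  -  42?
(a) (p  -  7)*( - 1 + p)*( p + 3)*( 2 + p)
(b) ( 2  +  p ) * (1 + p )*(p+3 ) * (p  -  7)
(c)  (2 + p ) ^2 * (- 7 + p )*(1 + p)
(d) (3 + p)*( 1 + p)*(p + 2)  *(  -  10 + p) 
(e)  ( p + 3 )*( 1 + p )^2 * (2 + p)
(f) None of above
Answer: b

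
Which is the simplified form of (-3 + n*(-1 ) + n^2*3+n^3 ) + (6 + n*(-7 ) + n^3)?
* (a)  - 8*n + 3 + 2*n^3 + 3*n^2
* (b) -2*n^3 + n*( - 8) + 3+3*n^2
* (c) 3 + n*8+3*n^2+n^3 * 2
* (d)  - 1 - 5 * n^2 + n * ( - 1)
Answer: a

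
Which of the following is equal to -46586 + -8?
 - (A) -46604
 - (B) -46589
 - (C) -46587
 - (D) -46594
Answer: D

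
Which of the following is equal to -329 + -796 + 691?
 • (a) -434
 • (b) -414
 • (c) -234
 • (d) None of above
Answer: a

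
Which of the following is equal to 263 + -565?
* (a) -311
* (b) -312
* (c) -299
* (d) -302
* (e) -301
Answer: d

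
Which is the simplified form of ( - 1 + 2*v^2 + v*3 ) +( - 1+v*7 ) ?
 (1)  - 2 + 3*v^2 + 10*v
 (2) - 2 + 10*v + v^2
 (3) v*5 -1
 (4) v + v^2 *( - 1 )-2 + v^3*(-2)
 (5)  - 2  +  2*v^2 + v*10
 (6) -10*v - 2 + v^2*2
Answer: 5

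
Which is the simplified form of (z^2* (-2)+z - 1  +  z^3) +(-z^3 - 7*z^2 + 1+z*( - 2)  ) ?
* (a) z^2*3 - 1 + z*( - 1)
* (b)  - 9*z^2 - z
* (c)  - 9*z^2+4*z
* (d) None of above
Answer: b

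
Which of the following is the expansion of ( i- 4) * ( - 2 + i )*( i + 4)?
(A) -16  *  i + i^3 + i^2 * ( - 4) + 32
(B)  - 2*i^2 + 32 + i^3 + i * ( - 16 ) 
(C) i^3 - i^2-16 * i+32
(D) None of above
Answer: B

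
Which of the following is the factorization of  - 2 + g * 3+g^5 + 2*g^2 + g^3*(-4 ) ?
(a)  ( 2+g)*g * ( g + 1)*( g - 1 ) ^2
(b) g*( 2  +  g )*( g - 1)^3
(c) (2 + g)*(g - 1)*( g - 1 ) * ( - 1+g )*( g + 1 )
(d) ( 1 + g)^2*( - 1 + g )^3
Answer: c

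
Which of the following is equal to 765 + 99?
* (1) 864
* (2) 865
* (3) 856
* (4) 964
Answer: 1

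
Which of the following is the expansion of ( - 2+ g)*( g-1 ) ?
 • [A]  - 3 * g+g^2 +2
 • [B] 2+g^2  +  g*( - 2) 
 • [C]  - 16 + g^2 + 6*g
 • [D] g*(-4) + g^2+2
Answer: A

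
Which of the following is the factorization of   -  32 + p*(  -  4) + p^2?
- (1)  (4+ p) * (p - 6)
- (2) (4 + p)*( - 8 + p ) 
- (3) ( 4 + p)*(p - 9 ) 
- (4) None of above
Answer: 2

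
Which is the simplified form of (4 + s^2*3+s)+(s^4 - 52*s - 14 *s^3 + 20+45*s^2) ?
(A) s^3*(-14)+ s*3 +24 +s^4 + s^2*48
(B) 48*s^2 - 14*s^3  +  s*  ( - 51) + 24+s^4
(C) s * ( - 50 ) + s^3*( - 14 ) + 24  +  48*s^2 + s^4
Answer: B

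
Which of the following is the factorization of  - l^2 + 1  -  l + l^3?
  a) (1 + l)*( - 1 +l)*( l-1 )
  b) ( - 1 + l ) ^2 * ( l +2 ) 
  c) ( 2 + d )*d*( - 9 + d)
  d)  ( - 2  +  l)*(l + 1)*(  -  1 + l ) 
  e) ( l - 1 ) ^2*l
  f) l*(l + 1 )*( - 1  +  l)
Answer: a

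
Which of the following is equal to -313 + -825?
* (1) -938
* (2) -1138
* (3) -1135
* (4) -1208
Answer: 2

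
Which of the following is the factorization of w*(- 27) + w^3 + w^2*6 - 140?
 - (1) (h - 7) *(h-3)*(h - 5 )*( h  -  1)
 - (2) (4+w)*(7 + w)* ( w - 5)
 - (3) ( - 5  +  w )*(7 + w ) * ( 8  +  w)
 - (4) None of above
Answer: 2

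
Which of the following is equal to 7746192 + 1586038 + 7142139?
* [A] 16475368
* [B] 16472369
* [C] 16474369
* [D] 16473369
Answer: C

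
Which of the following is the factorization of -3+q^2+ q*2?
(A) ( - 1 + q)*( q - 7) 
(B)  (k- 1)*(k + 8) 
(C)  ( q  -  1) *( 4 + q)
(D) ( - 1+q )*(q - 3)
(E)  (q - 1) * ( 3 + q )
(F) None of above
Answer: E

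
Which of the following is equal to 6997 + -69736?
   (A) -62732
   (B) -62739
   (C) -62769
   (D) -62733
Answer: B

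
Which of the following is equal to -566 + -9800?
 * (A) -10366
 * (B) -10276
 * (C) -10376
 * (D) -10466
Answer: A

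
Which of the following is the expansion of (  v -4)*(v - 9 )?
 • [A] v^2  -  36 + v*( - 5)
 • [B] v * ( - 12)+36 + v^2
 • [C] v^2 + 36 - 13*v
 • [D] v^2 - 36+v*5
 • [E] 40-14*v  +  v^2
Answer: C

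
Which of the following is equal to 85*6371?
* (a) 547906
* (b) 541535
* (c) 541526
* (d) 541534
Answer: b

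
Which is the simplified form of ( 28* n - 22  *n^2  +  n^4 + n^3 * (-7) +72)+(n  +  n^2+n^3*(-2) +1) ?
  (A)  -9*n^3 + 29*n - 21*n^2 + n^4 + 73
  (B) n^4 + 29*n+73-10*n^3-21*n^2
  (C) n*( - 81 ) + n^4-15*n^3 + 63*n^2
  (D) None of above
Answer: A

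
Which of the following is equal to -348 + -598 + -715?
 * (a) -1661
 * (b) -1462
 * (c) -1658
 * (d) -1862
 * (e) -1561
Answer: a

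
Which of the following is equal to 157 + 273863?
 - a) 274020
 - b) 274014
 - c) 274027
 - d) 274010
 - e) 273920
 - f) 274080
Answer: a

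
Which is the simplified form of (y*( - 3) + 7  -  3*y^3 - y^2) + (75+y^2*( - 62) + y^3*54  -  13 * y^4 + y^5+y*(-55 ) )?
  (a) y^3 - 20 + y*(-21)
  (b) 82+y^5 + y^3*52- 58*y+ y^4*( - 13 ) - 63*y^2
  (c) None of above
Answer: c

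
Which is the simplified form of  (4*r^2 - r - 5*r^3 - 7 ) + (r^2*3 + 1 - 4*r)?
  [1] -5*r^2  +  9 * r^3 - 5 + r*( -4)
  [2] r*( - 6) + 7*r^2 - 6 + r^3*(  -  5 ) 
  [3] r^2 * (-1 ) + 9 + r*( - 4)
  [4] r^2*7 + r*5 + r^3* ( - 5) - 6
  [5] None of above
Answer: 5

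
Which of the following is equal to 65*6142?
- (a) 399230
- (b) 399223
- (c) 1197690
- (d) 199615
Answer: a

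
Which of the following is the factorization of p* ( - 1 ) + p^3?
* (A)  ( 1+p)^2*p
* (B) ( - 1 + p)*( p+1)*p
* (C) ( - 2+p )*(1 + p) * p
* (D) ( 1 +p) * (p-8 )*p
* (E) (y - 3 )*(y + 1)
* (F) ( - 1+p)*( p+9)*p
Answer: B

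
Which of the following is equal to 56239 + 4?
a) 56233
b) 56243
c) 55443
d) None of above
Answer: b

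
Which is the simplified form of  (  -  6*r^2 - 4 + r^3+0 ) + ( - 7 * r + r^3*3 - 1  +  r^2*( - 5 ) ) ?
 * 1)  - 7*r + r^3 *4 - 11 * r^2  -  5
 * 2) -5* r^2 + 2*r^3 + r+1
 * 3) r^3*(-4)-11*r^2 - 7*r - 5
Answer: 1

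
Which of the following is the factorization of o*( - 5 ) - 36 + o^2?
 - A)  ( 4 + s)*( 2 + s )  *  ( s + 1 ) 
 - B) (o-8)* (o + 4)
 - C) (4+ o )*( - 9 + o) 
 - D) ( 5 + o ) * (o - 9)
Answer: C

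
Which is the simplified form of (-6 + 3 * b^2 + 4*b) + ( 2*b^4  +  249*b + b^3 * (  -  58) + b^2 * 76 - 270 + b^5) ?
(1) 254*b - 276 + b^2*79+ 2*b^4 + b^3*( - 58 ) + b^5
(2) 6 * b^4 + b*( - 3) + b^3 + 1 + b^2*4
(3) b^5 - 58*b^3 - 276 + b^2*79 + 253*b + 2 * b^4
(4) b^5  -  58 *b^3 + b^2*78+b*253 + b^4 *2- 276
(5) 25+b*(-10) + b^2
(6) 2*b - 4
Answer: 3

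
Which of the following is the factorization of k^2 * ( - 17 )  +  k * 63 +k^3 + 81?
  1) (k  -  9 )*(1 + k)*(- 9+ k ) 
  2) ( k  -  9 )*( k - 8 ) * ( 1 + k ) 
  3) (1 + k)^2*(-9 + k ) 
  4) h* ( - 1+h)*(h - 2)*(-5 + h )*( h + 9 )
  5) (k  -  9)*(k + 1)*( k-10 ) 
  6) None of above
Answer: 1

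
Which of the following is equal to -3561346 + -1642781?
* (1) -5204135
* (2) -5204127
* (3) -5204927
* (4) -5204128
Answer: 2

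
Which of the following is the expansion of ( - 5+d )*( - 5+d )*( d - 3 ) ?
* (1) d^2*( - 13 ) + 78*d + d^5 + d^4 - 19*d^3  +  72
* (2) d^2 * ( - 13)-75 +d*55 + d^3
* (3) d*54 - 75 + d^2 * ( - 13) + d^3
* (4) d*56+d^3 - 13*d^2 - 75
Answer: 2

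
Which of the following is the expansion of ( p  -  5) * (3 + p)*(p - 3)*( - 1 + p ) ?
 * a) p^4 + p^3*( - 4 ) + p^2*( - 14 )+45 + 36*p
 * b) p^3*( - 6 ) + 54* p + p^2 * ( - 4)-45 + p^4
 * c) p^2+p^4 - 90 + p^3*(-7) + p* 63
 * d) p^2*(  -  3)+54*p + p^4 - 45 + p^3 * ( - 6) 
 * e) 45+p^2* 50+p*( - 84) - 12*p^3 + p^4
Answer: b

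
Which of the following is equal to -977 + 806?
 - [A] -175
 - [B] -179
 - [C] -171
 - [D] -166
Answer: C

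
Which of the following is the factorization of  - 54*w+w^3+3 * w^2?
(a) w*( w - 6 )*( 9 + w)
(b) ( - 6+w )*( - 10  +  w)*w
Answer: a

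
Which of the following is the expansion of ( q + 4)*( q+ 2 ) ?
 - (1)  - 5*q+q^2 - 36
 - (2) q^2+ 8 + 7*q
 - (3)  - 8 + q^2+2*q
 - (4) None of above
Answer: 4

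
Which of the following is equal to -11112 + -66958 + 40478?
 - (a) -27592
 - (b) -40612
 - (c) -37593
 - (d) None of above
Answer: d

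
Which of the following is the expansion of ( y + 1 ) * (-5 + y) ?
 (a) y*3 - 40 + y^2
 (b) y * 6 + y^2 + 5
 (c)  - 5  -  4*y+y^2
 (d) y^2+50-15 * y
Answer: c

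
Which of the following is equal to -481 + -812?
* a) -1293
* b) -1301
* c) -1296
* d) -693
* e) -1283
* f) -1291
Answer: a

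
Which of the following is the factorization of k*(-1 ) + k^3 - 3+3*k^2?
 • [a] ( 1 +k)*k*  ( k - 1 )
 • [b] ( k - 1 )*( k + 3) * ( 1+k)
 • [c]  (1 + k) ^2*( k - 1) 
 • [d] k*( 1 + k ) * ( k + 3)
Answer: b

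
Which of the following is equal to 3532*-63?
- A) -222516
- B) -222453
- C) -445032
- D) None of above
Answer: A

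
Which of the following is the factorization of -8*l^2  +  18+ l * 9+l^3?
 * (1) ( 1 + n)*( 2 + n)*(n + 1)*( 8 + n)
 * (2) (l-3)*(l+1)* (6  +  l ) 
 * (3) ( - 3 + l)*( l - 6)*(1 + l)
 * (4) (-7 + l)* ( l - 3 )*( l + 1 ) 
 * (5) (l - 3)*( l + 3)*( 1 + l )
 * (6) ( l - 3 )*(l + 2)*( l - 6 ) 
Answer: 3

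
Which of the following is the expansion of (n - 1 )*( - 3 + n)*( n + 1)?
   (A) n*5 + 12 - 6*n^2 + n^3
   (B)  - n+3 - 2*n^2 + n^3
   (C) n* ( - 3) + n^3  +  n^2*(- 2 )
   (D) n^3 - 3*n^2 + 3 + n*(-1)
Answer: D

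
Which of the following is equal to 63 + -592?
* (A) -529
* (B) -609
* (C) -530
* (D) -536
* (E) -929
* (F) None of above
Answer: A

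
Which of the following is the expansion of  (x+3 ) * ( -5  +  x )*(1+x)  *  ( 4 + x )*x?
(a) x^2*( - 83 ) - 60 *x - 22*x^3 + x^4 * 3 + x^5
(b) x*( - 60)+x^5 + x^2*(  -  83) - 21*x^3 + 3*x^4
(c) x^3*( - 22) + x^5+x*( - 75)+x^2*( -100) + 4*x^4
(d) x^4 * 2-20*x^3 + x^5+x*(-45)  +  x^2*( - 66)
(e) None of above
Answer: b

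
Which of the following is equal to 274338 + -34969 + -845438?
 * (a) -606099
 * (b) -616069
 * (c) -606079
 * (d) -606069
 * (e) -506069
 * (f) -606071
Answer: d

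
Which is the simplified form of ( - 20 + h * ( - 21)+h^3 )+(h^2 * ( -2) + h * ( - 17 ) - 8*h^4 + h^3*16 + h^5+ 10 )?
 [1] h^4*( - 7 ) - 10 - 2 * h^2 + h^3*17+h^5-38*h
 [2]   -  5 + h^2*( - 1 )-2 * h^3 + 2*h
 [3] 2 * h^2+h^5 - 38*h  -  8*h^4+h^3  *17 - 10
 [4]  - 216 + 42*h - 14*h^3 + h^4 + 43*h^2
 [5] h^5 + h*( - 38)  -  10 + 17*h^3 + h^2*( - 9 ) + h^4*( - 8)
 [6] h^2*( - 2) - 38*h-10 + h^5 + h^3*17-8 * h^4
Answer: 6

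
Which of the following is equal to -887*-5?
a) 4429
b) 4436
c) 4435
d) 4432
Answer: c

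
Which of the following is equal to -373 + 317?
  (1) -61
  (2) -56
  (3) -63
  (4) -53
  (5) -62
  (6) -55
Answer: 2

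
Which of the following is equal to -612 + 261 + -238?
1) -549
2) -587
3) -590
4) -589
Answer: 4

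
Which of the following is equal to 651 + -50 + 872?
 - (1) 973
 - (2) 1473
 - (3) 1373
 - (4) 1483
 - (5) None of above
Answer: 2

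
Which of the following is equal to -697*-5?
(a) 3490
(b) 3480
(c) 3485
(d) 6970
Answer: c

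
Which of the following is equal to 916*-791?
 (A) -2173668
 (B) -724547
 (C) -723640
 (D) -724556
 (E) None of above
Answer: D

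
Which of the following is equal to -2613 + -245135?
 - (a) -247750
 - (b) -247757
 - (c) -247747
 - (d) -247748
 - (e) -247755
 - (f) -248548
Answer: d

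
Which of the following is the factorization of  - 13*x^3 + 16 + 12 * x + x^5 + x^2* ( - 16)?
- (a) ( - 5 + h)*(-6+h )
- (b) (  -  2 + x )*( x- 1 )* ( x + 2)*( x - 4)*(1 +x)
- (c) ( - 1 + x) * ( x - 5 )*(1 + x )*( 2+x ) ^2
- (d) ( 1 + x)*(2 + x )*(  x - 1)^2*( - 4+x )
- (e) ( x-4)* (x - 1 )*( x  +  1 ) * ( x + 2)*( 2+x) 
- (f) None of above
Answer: e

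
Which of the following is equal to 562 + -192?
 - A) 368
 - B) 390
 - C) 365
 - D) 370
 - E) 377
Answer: D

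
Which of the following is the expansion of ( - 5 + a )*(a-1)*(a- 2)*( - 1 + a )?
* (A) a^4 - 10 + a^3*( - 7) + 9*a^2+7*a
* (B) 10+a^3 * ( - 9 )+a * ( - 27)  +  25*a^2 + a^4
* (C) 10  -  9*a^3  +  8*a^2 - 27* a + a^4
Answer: B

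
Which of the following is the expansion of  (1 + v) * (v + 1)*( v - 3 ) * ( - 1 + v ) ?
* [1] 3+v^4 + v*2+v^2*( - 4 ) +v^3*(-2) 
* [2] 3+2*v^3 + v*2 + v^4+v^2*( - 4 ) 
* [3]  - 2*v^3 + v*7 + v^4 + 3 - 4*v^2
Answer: 1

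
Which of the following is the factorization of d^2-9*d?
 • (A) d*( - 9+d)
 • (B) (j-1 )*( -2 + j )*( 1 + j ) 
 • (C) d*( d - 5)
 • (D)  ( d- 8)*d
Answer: A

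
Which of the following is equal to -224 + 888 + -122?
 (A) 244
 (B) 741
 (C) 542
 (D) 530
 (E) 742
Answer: C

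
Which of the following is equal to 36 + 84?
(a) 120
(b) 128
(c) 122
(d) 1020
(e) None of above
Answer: a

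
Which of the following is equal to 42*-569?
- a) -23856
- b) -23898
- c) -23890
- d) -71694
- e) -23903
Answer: b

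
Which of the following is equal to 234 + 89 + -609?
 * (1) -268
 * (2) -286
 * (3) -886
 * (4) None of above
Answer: 2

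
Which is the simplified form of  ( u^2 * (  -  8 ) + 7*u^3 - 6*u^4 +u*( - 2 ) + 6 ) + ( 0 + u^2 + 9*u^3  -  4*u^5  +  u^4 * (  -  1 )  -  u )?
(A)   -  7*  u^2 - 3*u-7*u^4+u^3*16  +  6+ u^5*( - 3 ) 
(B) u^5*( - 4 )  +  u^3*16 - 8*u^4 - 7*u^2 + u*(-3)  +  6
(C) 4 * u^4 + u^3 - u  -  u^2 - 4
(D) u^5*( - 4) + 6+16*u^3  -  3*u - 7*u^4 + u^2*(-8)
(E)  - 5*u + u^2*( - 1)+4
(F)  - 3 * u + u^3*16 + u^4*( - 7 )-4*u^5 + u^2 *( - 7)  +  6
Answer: F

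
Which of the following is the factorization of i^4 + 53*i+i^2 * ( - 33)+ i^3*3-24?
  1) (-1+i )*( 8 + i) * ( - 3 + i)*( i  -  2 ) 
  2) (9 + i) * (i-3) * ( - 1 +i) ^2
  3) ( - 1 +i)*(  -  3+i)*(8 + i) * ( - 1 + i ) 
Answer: 3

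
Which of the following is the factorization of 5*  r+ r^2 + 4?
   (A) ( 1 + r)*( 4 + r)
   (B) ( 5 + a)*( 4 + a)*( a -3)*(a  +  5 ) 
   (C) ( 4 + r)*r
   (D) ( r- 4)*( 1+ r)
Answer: A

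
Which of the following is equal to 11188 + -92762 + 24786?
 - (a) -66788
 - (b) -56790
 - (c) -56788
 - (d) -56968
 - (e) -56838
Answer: c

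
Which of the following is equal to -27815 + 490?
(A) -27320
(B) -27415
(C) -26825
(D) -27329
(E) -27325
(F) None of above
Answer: E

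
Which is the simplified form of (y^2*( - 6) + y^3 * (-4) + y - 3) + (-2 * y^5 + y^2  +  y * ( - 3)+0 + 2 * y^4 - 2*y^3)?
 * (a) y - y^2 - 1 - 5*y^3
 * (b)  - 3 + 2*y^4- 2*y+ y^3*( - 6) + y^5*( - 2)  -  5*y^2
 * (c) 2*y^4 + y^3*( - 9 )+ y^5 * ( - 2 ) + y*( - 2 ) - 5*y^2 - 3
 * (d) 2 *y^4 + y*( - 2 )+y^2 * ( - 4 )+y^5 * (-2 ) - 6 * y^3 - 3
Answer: b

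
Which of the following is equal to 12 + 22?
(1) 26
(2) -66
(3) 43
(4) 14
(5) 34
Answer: 5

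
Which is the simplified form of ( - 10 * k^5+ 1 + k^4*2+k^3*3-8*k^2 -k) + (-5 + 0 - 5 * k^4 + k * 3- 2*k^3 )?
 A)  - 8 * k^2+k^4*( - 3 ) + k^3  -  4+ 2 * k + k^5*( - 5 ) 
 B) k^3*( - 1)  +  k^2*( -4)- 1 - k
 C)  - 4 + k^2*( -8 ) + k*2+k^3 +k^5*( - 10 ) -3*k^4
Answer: C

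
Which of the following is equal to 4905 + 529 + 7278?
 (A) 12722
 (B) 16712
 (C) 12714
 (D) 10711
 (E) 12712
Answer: E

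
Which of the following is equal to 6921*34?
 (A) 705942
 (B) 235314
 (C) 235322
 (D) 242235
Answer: B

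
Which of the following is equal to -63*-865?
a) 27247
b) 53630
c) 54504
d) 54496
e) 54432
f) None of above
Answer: f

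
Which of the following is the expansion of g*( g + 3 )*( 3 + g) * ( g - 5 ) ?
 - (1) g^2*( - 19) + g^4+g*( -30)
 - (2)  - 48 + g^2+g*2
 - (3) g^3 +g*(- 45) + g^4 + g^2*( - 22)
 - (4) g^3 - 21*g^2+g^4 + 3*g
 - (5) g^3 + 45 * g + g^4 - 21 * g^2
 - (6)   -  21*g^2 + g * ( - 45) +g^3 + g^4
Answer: 6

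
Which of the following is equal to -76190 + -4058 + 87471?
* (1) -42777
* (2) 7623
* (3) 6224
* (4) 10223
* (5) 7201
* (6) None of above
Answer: 6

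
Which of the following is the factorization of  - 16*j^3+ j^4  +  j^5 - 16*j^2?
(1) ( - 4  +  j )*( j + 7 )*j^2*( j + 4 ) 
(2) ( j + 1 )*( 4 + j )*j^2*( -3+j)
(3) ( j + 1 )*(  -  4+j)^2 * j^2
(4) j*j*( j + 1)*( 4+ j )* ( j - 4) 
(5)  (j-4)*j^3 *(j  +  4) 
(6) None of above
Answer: 4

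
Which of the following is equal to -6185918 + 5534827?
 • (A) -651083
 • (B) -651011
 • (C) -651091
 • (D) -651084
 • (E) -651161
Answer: C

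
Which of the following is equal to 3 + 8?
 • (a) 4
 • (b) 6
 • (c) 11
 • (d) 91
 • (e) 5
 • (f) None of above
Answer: c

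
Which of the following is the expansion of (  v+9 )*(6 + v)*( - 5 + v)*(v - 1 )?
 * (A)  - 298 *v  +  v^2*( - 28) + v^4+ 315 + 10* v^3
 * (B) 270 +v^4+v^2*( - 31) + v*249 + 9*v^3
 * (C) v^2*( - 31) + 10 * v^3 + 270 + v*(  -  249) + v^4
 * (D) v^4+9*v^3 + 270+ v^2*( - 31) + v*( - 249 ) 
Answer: D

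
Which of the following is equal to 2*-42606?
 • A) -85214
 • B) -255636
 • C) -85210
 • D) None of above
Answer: D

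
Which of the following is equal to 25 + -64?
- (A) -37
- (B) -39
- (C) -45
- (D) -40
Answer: B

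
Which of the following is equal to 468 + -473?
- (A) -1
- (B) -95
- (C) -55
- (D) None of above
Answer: D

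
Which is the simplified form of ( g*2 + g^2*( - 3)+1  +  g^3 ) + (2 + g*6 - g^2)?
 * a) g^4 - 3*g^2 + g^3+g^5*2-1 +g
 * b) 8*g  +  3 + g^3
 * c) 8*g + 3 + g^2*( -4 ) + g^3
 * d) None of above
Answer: c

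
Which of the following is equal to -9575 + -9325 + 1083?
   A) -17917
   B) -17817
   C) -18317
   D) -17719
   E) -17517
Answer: B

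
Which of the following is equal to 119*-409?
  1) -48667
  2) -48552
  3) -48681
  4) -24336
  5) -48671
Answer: 5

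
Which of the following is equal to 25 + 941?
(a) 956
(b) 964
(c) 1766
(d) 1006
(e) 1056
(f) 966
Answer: f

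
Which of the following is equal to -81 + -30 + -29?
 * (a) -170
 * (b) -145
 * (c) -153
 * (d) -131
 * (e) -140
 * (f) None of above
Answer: e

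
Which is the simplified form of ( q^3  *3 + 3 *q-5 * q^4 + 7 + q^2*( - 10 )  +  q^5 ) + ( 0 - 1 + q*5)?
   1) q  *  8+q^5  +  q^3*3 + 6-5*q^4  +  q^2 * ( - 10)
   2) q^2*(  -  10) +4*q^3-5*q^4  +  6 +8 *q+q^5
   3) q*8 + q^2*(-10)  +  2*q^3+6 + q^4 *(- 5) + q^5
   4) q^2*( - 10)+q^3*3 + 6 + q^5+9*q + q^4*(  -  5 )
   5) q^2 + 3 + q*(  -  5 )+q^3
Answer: 1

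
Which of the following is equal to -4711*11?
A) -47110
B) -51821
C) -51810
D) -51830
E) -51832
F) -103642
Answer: B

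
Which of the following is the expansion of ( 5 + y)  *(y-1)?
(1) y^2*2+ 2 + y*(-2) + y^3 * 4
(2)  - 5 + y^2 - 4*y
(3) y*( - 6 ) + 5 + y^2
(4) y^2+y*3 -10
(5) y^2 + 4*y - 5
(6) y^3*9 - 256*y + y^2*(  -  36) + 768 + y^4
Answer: 5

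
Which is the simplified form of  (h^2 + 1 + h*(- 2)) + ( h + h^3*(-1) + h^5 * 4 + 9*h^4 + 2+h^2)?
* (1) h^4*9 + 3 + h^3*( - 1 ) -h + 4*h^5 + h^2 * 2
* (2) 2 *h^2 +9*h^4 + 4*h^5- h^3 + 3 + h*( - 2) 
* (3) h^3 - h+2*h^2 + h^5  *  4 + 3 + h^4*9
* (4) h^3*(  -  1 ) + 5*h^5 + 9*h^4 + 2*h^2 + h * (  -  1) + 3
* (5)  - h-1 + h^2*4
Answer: 1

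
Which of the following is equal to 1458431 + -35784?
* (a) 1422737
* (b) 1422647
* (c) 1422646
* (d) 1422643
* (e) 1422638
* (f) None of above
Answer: b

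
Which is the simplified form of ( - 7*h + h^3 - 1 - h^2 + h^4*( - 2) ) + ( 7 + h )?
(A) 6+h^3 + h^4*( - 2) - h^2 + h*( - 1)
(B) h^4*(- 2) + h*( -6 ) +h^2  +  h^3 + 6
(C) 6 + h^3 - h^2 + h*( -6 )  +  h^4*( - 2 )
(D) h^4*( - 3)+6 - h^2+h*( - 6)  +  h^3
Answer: C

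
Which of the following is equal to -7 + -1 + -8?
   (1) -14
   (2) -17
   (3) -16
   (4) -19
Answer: 3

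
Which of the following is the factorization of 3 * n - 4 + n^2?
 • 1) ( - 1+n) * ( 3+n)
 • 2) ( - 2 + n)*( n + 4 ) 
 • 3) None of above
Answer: 3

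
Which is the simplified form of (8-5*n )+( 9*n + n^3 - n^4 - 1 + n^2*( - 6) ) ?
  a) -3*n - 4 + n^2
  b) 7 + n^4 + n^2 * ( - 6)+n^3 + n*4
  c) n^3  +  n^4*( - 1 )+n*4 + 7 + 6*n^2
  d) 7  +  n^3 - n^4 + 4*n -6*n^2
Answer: d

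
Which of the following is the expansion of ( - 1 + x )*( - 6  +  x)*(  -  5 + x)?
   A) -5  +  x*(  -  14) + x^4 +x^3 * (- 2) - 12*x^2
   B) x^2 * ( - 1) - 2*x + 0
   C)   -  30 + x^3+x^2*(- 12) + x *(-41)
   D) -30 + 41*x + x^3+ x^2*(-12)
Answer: D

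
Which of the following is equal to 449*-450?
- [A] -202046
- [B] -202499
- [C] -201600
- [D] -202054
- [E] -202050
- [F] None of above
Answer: E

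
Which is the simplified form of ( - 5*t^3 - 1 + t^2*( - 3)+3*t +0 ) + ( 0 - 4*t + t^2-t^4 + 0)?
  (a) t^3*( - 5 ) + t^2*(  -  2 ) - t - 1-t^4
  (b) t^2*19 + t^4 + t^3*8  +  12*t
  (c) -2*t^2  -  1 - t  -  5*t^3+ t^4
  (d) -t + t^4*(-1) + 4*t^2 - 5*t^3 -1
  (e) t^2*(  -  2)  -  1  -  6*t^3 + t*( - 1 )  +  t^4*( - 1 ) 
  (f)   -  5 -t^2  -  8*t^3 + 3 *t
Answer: a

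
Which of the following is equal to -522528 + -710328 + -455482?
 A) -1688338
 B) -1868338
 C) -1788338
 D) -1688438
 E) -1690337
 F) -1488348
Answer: A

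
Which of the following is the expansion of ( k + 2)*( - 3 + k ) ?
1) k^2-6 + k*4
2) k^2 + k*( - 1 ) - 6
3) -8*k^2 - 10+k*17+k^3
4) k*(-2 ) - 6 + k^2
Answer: 2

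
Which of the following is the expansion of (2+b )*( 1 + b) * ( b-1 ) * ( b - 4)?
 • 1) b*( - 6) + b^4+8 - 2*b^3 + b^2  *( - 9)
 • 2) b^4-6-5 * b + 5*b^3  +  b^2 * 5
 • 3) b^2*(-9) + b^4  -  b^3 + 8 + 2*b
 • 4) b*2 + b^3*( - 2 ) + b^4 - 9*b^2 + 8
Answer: 4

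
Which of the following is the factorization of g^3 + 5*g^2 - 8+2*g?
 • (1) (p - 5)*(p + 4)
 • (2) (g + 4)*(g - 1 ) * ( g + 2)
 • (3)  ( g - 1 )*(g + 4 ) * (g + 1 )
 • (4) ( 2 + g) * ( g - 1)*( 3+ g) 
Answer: 2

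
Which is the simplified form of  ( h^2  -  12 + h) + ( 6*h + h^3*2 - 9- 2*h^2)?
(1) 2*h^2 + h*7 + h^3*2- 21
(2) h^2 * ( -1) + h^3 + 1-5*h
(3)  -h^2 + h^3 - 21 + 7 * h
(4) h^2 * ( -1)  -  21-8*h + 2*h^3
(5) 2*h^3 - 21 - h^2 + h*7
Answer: 5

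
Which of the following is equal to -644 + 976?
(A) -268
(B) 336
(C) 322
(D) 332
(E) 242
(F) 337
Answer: D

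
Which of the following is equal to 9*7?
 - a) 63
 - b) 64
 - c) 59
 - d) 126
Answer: a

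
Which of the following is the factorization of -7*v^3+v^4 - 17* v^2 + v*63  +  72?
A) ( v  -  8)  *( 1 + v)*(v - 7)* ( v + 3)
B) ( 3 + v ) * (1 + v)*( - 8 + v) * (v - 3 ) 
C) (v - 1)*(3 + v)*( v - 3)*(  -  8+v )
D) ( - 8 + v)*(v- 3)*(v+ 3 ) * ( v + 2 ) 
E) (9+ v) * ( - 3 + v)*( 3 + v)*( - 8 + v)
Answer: B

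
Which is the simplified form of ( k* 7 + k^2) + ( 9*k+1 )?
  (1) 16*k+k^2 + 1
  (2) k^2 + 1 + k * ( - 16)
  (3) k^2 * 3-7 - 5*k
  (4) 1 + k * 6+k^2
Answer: 1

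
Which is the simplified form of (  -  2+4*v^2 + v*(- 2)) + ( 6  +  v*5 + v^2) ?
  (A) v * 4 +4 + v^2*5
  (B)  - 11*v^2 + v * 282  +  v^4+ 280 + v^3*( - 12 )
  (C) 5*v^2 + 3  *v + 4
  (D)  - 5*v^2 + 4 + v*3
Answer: C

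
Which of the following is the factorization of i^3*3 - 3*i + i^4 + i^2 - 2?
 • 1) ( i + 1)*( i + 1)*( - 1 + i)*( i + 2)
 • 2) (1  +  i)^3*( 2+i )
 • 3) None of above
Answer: 1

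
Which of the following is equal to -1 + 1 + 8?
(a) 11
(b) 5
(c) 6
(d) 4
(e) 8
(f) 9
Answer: e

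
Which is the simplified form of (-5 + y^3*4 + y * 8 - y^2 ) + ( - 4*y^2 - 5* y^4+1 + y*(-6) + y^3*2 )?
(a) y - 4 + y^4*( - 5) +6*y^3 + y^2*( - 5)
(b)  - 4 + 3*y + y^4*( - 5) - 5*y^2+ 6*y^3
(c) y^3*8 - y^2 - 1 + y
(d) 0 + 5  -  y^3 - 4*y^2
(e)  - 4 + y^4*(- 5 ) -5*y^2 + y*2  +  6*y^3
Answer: e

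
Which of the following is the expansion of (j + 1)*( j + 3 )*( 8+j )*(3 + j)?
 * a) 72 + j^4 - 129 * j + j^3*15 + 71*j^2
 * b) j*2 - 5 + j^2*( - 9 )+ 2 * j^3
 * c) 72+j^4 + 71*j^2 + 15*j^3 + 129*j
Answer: c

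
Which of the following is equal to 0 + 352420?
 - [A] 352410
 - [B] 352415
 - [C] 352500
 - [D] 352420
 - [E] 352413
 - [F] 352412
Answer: D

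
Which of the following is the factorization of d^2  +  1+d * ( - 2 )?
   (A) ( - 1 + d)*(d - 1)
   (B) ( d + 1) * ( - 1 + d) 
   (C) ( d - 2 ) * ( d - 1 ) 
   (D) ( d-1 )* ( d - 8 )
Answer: A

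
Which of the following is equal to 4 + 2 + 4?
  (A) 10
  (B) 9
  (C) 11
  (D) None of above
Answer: A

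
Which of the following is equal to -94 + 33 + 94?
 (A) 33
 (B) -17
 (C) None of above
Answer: A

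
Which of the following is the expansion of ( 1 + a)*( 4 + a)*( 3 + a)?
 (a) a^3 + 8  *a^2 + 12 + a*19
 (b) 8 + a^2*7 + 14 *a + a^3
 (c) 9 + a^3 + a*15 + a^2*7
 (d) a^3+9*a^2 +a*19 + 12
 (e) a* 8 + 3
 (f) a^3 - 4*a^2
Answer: a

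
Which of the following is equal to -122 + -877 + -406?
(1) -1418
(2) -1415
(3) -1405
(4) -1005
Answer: 3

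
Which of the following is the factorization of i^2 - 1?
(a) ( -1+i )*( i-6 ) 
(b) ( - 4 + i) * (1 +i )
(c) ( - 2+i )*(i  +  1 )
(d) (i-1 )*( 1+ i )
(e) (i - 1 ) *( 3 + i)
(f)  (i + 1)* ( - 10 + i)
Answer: d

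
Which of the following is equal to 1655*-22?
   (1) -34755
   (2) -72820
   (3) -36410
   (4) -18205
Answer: 3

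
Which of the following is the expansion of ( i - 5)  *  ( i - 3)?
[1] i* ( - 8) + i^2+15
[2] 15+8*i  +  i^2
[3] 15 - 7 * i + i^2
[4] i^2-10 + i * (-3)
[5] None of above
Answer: 1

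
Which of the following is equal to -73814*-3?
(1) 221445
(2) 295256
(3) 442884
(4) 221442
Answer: 4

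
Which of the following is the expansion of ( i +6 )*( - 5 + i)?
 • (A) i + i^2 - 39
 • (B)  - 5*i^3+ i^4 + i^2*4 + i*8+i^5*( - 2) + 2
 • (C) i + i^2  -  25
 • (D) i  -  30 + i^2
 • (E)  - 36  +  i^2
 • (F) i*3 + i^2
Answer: D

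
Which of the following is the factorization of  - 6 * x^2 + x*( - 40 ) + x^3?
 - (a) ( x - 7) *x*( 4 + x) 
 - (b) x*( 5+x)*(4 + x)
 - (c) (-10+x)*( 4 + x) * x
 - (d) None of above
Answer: c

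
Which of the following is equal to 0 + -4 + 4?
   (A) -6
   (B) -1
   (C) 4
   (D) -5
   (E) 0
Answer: E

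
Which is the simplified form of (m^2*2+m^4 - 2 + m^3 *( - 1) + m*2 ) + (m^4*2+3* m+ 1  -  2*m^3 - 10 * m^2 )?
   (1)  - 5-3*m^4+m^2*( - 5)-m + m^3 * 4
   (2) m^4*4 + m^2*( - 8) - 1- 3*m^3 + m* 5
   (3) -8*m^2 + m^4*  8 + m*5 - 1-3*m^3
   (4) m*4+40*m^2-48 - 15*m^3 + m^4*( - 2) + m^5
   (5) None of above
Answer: 5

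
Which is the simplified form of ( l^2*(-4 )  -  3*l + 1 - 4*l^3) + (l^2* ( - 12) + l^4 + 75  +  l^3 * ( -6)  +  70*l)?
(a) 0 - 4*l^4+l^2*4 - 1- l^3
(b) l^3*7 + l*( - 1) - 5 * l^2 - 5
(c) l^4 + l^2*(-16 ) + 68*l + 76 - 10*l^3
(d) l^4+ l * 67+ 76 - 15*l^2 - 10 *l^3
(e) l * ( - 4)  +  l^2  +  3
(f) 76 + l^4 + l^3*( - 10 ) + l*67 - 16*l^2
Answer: f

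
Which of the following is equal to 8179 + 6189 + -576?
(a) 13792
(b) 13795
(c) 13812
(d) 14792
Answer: a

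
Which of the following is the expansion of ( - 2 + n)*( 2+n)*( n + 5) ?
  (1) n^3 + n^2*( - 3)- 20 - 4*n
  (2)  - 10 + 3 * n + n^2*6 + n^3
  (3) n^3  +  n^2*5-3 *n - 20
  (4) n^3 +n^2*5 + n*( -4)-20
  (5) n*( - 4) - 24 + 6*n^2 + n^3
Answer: 4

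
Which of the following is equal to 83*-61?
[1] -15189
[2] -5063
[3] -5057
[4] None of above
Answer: 2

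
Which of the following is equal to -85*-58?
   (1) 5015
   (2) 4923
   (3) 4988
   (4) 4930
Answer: 4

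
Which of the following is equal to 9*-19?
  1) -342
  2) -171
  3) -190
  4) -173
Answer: 2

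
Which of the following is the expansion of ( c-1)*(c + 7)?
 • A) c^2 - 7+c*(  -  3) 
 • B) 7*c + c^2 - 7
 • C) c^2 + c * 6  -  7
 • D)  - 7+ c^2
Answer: C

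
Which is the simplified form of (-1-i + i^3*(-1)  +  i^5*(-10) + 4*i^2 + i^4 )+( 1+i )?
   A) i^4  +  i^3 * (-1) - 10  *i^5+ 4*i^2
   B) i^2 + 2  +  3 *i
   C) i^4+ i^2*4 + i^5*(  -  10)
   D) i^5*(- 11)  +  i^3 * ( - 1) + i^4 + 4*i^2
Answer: A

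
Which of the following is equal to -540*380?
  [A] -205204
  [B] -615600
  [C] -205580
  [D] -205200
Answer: D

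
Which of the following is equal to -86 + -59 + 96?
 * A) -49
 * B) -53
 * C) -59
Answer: A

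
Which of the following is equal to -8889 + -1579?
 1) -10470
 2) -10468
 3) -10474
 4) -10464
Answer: 2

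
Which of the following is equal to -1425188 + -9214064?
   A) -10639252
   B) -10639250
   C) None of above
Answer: A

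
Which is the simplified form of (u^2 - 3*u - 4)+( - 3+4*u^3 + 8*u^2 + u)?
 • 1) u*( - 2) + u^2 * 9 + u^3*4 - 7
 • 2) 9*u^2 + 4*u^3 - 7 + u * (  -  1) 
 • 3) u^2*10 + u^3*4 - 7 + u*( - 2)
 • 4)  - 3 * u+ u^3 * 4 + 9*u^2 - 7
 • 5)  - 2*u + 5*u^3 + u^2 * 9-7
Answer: 1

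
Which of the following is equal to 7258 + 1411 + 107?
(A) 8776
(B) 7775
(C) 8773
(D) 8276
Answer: A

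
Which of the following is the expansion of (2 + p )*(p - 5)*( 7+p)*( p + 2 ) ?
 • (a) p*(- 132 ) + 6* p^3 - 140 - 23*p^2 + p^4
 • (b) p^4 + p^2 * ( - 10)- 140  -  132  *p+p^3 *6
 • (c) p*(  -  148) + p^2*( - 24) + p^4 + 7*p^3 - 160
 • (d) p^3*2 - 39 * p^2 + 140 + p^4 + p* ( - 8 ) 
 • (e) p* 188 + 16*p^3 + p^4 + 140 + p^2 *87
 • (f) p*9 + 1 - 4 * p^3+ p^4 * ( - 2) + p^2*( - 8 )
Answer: a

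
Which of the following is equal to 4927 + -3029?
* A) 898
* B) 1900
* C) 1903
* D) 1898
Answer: D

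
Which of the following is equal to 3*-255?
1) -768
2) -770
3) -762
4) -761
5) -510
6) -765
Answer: 6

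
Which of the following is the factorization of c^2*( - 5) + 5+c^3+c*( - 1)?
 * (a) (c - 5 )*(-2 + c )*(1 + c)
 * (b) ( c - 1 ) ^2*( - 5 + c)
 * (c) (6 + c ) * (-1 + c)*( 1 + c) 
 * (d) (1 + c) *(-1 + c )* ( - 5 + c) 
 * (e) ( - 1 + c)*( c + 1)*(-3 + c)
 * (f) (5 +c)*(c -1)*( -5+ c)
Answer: d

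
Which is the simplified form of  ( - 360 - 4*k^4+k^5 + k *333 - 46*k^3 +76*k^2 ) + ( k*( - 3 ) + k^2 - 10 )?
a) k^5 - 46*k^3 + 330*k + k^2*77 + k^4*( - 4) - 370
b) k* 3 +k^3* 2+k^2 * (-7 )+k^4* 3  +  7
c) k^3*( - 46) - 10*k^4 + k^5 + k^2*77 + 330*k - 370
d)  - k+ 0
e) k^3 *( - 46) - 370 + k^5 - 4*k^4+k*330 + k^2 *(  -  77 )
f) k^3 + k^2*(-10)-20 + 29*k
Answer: a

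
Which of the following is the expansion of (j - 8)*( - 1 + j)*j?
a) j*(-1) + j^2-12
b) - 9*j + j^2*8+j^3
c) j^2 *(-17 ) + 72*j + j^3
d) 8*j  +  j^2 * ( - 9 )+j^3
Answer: d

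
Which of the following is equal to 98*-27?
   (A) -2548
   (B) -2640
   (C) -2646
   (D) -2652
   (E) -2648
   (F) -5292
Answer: C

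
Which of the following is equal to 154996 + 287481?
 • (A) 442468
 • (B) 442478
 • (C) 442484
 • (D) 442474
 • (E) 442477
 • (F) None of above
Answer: E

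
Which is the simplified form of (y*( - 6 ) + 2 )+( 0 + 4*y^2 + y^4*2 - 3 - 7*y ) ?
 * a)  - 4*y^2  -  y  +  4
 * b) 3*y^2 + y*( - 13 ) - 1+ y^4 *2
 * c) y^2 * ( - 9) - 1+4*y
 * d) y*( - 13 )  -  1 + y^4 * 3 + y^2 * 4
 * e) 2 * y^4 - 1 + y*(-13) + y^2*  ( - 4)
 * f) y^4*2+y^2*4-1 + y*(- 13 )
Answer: f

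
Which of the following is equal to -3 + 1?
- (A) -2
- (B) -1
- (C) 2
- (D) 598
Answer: A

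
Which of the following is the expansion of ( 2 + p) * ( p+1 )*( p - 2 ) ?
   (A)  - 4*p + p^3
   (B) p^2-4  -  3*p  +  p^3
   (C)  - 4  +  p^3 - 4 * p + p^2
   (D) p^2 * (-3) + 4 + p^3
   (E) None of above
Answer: C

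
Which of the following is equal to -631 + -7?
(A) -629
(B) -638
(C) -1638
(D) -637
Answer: B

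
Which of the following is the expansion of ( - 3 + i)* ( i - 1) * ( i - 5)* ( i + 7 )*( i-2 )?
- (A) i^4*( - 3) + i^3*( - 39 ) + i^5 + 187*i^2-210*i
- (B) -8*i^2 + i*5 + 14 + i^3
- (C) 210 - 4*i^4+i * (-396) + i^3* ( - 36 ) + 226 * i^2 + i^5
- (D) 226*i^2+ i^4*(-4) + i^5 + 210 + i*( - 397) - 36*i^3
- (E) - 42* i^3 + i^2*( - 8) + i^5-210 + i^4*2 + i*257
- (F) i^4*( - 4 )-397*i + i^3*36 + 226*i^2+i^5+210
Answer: D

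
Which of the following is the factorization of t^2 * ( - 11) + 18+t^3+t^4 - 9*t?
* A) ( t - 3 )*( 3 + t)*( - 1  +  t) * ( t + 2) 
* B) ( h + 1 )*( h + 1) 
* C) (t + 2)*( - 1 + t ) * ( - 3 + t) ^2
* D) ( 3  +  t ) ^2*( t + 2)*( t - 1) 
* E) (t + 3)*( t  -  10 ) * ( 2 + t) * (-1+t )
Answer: A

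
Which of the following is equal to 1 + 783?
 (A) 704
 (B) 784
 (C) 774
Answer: B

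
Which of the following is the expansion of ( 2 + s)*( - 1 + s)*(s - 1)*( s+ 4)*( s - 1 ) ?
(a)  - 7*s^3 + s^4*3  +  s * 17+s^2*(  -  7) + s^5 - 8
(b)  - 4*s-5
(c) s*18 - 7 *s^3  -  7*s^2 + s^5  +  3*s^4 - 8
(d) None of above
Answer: c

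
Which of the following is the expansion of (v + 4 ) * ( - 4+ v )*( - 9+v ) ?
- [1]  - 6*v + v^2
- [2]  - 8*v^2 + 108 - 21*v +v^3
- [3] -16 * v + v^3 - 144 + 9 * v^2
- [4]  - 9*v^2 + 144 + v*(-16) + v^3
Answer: 4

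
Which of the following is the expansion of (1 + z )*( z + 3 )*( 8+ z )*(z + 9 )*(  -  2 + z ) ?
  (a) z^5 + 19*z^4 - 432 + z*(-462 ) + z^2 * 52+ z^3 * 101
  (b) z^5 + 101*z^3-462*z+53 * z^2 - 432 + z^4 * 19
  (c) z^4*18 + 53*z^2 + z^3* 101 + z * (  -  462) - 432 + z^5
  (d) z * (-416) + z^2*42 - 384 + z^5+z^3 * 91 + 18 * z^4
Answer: b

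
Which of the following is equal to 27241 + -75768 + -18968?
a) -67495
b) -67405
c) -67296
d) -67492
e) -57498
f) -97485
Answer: a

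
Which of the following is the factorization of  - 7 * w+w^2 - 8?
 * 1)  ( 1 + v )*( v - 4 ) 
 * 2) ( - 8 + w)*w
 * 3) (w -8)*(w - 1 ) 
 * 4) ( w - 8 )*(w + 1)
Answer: 4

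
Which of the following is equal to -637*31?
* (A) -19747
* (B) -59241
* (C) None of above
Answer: A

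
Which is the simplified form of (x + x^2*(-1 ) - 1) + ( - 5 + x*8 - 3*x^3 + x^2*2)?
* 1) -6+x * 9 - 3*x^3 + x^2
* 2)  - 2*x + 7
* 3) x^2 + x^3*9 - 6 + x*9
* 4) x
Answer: 1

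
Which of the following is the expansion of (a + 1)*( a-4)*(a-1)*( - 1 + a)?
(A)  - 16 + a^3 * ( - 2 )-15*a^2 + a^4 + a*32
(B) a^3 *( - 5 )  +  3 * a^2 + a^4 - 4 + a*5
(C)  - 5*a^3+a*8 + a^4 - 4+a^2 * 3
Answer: B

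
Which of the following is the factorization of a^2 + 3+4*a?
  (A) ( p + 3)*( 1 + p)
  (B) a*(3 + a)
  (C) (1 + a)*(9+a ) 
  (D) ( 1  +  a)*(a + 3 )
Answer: D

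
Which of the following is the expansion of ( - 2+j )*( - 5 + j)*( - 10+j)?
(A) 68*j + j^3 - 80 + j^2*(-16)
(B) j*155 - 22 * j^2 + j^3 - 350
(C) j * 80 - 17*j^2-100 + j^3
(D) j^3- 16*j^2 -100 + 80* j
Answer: C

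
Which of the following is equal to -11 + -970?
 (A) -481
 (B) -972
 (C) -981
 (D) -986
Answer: C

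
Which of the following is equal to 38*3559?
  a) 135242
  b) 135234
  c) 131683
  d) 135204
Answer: a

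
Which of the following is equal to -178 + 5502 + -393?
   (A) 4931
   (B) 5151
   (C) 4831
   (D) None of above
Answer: A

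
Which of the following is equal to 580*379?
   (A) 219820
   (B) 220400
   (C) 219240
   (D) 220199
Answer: A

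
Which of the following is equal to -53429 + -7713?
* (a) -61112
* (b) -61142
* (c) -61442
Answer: b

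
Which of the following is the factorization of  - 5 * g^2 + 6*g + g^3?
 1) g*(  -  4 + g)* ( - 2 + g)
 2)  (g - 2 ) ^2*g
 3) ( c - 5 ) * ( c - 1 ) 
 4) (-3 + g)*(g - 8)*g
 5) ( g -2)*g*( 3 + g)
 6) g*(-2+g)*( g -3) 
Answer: 6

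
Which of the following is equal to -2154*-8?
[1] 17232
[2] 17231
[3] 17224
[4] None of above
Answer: 1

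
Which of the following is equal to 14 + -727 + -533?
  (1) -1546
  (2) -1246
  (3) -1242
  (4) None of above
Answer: 2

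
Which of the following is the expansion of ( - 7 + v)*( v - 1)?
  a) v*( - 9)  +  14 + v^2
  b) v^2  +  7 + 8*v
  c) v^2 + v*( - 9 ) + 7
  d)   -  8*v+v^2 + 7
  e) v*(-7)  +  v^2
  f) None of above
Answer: d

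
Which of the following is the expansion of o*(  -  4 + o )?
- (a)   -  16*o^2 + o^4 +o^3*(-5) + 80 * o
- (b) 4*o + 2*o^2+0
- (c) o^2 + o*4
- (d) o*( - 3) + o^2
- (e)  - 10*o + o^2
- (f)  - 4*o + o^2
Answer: f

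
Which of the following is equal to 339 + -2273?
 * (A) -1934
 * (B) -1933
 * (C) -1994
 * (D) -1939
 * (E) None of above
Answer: A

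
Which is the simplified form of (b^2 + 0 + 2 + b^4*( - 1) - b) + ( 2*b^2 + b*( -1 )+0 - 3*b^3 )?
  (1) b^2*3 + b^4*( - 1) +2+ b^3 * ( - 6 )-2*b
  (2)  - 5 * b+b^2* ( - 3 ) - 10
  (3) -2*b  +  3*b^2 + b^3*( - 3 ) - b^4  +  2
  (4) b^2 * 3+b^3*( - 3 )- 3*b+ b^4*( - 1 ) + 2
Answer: 3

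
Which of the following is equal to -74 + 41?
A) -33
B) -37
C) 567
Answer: A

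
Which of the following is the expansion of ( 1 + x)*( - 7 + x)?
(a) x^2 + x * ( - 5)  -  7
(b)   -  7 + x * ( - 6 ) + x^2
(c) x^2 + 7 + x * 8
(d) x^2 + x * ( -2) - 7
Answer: b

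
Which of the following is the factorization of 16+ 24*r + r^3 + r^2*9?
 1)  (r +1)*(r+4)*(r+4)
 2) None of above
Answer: 1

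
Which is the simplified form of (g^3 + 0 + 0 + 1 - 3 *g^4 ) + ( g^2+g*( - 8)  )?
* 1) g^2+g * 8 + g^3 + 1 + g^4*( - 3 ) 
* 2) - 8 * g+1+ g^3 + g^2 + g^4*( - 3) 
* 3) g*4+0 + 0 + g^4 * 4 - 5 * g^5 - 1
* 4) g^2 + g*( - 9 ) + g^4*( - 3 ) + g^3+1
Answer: 2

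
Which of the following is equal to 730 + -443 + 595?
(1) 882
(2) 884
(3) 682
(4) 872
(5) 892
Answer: 1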